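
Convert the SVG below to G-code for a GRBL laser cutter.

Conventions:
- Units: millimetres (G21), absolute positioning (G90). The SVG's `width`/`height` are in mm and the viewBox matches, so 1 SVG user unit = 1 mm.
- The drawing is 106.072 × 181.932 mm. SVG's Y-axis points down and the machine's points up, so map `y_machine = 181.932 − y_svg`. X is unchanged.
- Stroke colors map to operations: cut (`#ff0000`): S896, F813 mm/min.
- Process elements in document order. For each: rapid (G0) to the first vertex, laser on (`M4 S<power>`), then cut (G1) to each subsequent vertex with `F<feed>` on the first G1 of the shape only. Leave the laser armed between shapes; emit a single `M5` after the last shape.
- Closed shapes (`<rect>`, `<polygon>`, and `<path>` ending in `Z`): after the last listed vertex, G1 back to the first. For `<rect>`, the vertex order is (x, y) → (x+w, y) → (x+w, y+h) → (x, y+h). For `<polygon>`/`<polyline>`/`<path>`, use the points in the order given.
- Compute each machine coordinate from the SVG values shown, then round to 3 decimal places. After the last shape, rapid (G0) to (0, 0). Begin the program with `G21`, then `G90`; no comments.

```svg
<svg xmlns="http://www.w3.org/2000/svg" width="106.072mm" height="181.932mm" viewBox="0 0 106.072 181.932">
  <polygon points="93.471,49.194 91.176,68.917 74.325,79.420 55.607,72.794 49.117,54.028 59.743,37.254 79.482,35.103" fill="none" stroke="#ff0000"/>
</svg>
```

1 u = 1 mm; y_m = 181.932 − y.

[1] `<polygon>` regular polygon, #ff0000→cut S896 F813: (93.471,132.738) → (91.176,113.015) → (74.325,102.512) → (55.607,109.138) → (49.117,127.904) → (59.743,144.678) → (79.482,146.829) → (93.471,132.738) (closed)

G21
G90
G0 X93.471 Y132.738
M4 S896
G1 X91.176 Y113.015 F813
G1 X74.325 Y102.512
G1 X55.607 Y109.138
G1 X49.117 Y127.904
G1 X59.743 Y144.678
G1 X79.482 Y146.829
G1 X93.471 Y132.738
M5
G0 X0.000 Y0.000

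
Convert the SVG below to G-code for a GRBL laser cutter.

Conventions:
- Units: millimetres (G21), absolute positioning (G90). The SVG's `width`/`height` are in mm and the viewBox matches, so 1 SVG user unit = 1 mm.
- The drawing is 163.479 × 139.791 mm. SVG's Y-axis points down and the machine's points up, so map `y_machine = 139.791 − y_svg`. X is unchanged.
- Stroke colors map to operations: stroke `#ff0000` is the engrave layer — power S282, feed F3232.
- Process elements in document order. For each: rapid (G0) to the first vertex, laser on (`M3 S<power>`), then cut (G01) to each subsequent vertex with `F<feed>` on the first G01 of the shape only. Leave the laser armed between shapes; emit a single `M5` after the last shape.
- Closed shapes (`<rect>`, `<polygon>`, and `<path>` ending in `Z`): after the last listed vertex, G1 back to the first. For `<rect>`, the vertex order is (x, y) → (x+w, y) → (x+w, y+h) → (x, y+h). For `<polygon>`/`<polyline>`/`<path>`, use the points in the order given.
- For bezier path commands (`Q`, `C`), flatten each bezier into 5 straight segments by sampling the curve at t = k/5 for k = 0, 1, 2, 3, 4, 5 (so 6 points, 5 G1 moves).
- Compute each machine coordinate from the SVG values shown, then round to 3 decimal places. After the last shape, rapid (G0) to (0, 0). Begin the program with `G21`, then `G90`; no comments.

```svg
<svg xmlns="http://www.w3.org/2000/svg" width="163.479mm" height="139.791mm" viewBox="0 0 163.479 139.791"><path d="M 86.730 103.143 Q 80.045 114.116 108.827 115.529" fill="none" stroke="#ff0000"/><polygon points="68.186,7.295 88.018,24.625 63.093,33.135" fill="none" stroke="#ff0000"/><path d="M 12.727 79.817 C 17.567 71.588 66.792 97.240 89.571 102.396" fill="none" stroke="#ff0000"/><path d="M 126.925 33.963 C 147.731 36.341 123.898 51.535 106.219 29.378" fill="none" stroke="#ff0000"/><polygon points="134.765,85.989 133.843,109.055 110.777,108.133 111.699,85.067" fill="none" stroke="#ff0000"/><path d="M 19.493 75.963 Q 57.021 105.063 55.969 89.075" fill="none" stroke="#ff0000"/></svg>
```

viewBox `0 0 163.479 139.791` with mm width/height → 1 unit = 1 mm. Flip: y_m = 139.791 − y_svg.

**Shape 1** — `<path>` quadratic bezier, stroke `#ff0000` → engrave (S282, F3232). Control points (SVG): P0=(86.730,103.143), P1=(80.045,114.116), P2=(108.827,115.529); sampled at t=k/5. Machine vertices: (86.730,36.648) → (85.475,32.641) → (87.057,29.399) → (91.476,26.922) → (98.733,25.210) → (108.827,24.262). Open path.

**Shape 2** — `<polygon>` regular polygon, stroke `#ff0000` → engrave (S282, F3232). Machine vertices: (68.186,132.496) → (88.018,115.166) → (63.093,106.656) → (68.186,132.496). Closed: final G1 returns to the first vertex.

**Shape 3** — `<path>` cubic bezier, stroke `#ff0000` → engrave (S282, F3232). Control points (SVG): P0=(12.727,79.817), P1=(17.567,71.588), P2=(66.792,97.240), P3=(89.571,102.396); sampled at t=k/5. Machine vertices: (12.727,59.974) → (20.391,61.281) → (35.307,57.066) → (54.075,49.940) → (73.297,42.513) → (89.571,37.395). Open path.

**Shape 4** — `<path>` cubic bezier, stroke `#ff0000` → engrave (S282, F3232). Control points (SVG): P0=(126.925,33.963), P1=(147.731,36.341), P2=(123.898,51.535), P3=(106.219,29.378); sampled at t=k/5. Machine vertices: (126.925,105.828) → (134.458,103.265) → (133.716,100.033) → (127.137,98.542) → (117.159,101.200) → (106.219,110.413). Open path.

**Shape 5** — `<polygon>` regular polygon, stroke `#ff0000` → engrave (S282, F3232). Machine vertices: (134.765,53.802) → (133.843,30.736) → (110.777,31.658) → (111.699,54.724) → (134.765,53.802). Closed: final G1 returns to the first vertex.

**Shape 6** — `<path>` quadratic bezier, stroke `#ff0000` → engrave (S282, F3232). Control points (SVG): P0=(19.493,75.963), P1=(57.021,105.063), P2=(55.969,89.075); sampled at t=k/5. Machine vertices: (19.493,63.828) → (32.961,53.992) → (43.343,47.762) → (50.638,45.140) → (54.847,46.124) → (55.969,50.716). Open path.

G21
G90
G0 X86.730 Y36.648
M3 S282
G01 X85.475 Y32.641 F3232
G01 X87.057 Y29.399
G01 X91.476 Y26.922
G01 X98.733 Y25.210
G01 X108.827 Y24.262
G0 X68.186 Y132.496
M3 S282
G01 X88.018 Y115.166 F3232
G01 X63.093 Y106.656
G01 X68.186 Y132.496
G0 X12.727 Y59.974
M3 S282
G01 X20.391 Y61.281 F3232
G01 X35.307 Y57.066
G01 X54.075 Y49.940
G01 X73.297 Y42.513
G01 X89.571 Y37.395
G0 X126.925 Y105.828
M3 S282
G01 X134.458 Y103.265 F3232
G01 X133.716 Y100.033
G01 X127.137 Y98.542
G01 X117.159 Y101.200
G01 X106.219 Y110.413
G0 X134.765 Y53.802
M3 S282
G01 X133.843 Y30.736 F3232
G01 X110.777 Y31.658
G01 X111.699 Y54.724
G01 X134.765 Y53.802
G0 X19.493 Y63.828
M3 S282
G01 X32.961 Y53.992 F3232
G01 X43.343 Y47.762
G01 X50.638 Y45.140
G01 X54.847 Y46.124
G01 X55.969 Y50.716
M5
G0 X0.000 Y0.000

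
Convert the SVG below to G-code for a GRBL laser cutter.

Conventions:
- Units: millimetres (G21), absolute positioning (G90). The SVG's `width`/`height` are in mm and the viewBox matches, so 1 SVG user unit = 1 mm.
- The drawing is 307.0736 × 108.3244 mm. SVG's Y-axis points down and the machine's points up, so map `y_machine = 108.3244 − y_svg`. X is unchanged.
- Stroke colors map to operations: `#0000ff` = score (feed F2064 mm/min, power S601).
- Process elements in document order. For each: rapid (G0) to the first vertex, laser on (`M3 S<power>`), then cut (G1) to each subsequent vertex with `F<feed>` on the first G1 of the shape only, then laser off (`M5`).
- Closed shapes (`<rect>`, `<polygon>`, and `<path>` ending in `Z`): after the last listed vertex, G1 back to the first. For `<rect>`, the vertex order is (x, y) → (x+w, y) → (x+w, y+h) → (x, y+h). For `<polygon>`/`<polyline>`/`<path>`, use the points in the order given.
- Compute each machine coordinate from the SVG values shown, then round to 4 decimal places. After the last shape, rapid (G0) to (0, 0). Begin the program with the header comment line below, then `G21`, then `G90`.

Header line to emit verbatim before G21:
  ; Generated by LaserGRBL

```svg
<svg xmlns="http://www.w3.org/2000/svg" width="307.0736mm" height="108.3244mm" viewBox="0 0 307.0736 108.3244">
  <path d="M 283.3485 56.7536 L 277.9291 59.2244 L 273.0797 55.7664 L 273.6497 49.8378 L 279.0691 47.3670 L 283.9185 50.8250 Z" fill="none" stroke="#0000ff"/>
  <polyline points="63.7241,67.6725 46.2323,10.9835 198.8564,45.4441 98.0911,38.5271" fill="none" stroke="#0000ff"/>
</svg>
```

Since the viewBox matches the mm dimensions, user units are millimetres directly. The only transform is the Y-flip y_m = 108.3244 − y_svg.

Shape 1 is a regular polygon drawn with `<path>`. Its stroke #0000ff means score at S601, F2064. After flipping Y the toolpath is (283.3485,51.5708) → (277.9291,49.1000) → (273.0797,52.5580) → (273.6497,58.4866) → (279.0691,60.9574) → (283.9185,57.4994) → (283.3485,51.5708), returning to the start.

Shape 2 is a open polyline drawn with `<polyline>`. Its stroke #0000ff means score at S601, F2064. After flipping Y the toolpath is (63.7241,40.6519) → (46.2323,97.3409) → (198.8564,62.8803) → (98.0911,69.7973).

; Generated by LaserGRBL
G21
G90
G0 X283.3485 Y51.5708
M3 S601
G1 X277.9291 Y49.1000 F2064
G1 X273.0797 Y52.5580
G1 X273.6497 Y58.4866
G1 X279.0691 Y60.9574
G1 X283.9185 Y57.4994
G1 X283.3485 Y51.5708
M5
G0 X63.7241 Y40.6519
M3 S601
G1 X46.2323 Y97.3409 F2064
G1 X198.8564 Y62.8803
G1 X98.0911 Y69.7973
M5
G0 X0.0000 Y0.0000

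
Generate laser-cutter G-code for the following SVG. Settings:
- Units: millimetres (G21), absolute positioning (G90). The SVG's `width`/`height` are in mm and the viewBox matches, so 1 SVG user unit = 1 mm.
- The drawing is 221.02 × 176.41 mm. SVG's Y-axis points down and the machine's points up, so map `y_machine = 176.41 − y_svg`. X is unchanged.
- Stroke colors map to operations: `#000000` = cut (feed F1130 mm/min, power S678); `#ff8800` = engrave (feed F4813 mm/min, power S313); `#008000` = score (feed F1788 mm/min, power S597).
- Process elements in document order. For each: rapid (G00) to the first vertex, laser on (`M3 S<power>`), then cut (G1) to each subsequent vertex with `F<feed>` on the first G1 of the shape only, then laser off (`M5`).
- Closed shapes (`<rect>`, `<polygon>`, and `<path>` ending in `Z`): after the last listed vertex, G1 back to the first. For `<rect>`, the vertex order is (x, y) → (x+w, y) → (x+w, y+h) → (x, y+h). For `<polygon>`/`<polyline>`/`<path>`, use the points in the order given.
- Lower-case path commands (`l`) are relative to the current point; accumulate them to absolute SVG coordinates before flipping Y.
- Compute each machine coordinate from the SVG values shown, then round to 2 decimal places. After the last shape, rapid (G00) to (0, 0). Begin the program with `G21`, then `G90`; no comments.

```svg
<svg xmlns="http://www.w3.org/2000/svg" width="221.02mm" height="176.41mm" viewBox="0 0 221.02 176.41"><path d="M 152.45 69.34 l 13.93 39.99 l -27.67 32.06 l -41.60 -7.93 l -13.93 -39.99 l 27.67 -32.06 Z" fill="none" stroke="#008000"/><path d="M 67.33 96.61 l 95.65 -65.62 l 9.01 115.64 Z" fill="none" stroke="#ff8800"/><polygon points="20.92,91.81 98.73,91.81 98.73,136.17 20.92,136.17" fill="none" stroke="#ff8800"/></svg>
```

Since the viewBox matches the mm dimensions, user units are millimetres directly. The only transform is the Y-flip y_m = 176.41 − y_svg.

Shape 1 is a regular polygon drawn with `<path>`. Its stroke #008000 means score at S597, F1788. After flipping Y the toolpath is (152.45,107.07) → (166.38,67.08) → (138.71,35.02) → (97.11,42.95) → (83.18,82.94) → (110.85,115.00) → (152.45,107.07), returning to the start.

Shape 2 is a regular polygon drawn with `<path>`. Its stroke #ff8800 means engrave at S313, F4813. After flipping Y the toolpath is (67.33,79.80) → (162.98,145.42) → (171.99,29.78) → (67.33,79.80), returning to the start.

Shape 3 is a rectangle drawn with `<polygon>`. Its stroke #ff8800 means engrave at S313, F4813. After flipping Y the toolpath is (20.92,84.60) → (98.73,84.60) → (98.73,40.24) → (20.92,40.24) → (20.92,84.60), returning to the start.

G21
G90
G00 X152.45 Y107.07
M3 S597
G1 X166.38 Y67.08 F1788
G1 X138.71 Y35.02
G1 X97.11 Y42.95
G1 X83.18 Y82.94
G1 X110.85 Y115.00
G1 X152.45 Y107.07
M5
G00 X67.33 Y79.80
M3 S313
G1 X162.98 Y145.42 F4813
G1 X171.99 Y29.78
G1 X67.33 Y79.80
M5
G00 X20.92 Y84.60
M3 S313
G1 X98.73 Y84.60 F4813
G1 X98.73 Y40.24
G1 X20.92 Y40.24
G1 X20.92 Y84.60
M5
G00 X0.00 Y0.00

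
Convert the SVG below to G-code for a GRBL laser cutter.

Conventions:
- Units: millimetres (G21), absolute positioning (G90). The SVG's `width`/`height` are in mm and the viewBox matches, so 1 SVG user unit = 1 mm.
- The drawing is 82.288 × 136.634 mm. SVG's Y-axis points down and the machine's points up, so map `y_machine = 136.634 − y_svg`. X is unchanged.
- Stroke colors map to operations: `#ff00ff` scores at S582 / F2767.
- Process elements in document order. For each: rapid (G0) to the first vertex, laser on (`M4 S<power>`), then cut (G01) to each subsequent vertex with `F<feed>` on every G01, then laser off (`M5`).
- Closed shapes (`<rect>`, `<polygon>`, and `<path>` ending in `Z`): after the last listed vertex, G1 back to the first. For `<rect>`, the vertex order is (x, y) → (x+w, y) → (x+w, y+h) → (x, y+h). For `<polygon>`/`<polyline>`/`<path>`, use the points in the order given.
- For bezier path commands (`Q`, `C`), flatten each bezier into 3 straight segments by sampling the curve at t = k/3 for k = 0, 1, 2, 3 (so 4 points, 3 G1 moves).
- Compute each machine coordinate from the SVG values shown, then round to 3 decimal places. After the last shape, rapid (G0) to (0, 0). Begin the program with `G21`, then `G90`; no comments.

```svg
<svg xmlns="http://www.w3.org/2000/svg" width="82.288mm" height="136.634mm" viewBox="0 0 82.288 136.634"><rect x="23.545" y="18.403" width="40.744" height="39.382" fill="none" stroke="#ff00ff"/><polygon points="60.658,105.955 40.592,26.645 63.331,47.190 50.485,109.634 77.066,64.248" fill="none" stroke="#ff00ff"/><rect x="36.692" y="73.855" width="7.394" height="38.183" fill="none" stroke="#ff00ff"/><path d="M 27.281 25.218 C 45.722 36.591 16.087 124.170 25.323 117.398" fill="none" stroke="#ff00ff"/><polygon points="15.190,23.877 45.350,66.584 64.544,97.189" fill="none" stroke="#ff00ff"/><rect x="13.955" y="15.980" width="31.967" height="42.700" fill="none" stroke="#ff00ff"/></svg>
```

G21
G90
G0 X23.545 Y118.231
M4 S582
G01 X64.289 Y118.231 F2767
G01 X64.289 Y78.849 F2767
G01 X23.545 Y78.849 F2767
G01 X23.545 Y118.231 F2767
M5
G0 X60.658 Y30.679
M4 S582
G01 X40.592 Y109.989 F2767
G01 X63.331 Y89.444 F2767
G01 X50.485 Y27.000 F2767
G01 X77.066 Y72.386 F2767
G01 X60.658 Y30.679 F2767
M5
G0 X36.692 Y62.779
M4 S582
G01 X44.086 Y62.779 F2767
G01 X44.086 Y24.596 F2767
G01 X36.692 Y24.596 F2767
G01 X36.692 Y62.779 F2767
M5
G0 X27.281 Y111.416
M4 S582
G01 X32.917 Y80.958 F2767
G01 X25.824 Y37.597 F2767
G01 X25.323 Y19.236 F2767
M5
G0 X15.190 Y112.757
M4 S582
G01 X45.350 Y70.050 F2767
G01 X64.544 Y39.445 F2767
G01 X15.190 Y112.757 F2767
M5
G0 X13.955 Y120.654
M4 S582
G01 X45.922 Y120.654 F2767
G01 X45.922 Y77.954 F2767
G01 X13.955 Y77.954 F2767
G01 X13.955 Y120.654 F2767
M5
G0 X0.000 Y0.000

viewBox `0 0 82.288 136.634` with mm width/height → 1 unit = 1 mm. Flip: y_m = 136.634 − y_svg.

**Shape 1** — `<rect>` rectangle, stroke `#ff00ff` → score (S582, F2767). Machine vertices: (23.545,118.231) → (64.289,118.231) → (64.289,78.849) → (23.545,78.849) → (23.545,118.231). Closed: final G1 returns to the first vertex.

**Shape 2** — `<polygon>` closed polygon, stroke `#ff00ff` → score (S582, F2767). Machine vertices: (60.658,30.679) → (40.592,109.989) → (63.331,89.444) → (50.485,27.000) → (77.066,72.386) → (60.658,30.679). Closed: final G1 returns to the first vertex.

**Shape 3** — `<rect>` rectangle, stroke `#ff00ff` → score (S582, F2767). Machine vertices: (36.692,62.779) → (44.086,62.779) → (44.086,24.596) → (36.692,24.596) → (36.692,62.779). Closed: final G1 returns to the first vertex.

**Shape 4** — `<path>` cubic bezier, stroke `#ff00ff` → score (S582, F2767). Control points (SVG): P0=(27.281,25.218), P1=(45.722,36.591), P2=(16.087,124.170), P3=(25.323,117.398); sampled at t=k/3. Machine vertices: (27.281,111.416) → (32.917,80.958) → (25.824,37.597) → (25.323,19.236). Open path.

**Shape 5** — `<polygon>` closed polygon, stroke `#ff00ff` → score (S582, F2767). Machine vertices: (15.190,112.757) → (45.350,70.050) → (64.544,39.445) → (15.190,112.757). Closed: final G1 returns to the first vertex.

**Shape 6** — `<rect>` rectangle, stroke `#ff00ff` → score (S582, F2767). Machine vertices: (13.955,120.654) → (45.922,120.654) → (45.922,77.954) → (13.955,77.954) → (13.955,120.654). Closed: final G1 returns to the first vertex.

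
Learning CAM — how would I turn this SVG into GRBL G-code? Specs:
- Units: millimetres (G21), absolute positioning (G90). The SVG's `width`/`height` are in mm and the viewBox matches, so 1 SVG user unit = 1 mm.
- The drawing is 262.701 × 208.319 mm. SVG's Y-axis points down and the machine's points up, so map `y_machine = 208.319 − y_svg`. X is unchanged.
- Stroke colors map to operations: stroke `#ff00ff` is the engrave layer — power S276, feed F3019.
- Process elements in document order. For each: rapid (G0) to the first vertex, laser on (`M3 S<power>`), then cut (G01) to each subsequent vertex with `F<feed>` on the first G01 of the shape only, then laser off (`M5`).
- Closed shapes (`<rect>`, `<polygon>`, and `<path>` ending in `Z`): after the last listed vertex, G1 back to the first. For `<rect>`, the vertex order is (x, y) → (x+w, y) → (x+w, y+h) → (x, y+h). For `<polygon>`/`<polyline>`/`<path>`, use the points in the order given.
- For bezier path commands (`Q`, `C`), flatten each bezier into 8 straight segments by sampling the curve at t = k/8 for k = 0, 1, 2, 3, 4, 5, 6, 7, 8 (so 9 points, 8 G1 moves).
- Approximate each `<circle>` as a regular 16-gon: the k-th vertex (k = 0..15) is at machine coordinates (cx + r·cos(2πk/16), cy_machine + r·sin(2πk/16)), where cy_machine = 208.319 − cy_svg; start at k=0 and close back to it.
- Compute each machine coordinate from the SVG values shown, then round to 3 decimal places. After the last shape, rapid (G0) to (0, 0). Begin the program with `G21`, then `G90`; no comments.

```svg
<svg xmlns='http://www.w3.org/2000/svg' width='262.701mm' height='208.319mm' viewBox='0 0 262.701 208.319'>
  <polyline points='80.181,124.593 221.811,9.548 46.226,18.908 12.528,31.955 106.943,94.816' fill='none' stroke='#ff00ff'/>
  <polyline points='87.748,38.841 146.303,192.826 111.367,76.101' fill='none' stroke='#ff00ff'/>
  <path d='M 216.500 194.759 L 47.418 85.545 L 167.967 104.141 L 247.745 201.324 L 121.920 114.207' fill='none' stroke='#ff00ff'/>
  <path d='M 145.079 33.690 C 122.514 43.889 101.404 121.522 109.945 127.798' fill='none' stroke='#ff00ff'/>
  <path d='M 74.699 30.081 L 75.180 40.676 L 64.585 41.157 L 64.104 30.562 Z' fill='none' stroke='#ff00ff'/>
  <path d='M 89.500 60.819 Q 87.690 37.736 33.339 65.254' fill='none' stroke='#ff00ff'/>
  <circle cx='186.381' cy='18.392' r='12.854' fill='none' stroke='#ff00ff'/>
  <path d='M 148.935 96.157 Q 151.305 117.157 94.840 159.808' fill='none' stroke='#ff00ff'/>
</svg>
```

viewBox `0 0 262.701 208.319` with mm width/height → 1 unit = 1 mm. Flip: y_m = 208.319 − y_svg.

**Shape 1** — `<polyline>` open polyline, stroke `#ff00ff` → engrave (S276, F3019). Machine vertices: (80.181,83.726) → (221.811,198.771) → (46.226,189.411) → (12.528,176.364) → (106.943,113.503). Open path.

**Shape 2** — `<polyline>` open polyline, stroke `#ff00ff` → engrave (S276, F3019). Machine vertices: (87.748,169.478) → (146.303,15.493) → (111.367,132.218). Open path.

**Shape 3** — `<path>` open polyline, stroke `#ff00ff` → engrave (S276, F3019). Machine vertices: (216.500,13.560) → (47.418,122.774) → (167.967,104.178) → (247.745,6.995) → (121.920,94.112). Open path.

**Shape 4** — `<path>` cubic bezier, stroke `#ff00ff` → engrave (S276, F3019). Control points (SVG): P0=(145.079,33.690), P1=(122.514,43.889), P2=(101.404,121.522), P3=(109.945,127.798); sampled at t=k/8. Machine vertices: (145.079,174.629) → (136.740,167.914) → (128.869,156.504) → (121.794,142.025) → (115.847,126.104) → (111.358,110.366) → (108.658,96.439) → (108.077,85.948) → (109.945,80.521). Open path.

**Shape 5** — `<path>` regular polygon, stroke `#ff00ff` → engrave (S276, F3019). Machine vertices: (74.699,178.238) → (75.180,167.643) → (64.585,167.162) → (64.104,177.757) → (74.699,178.238). Closed: final G1 returns to the first vertex.

**Shape 6** — `<path>` quadratic bezier, stroke `#ff00ff` → engrave (S276, F3019). Control points (SVG): P0=(89.500,60.819), P1=(87.690,37.736), P2=(33.339,65.254); sampled at t=k/8. Machine vertices: (89.500,147.500) → (88.227,152.480) → (85.311,155.879) → (80.754,157.696) → (74.555,157.933) → (66.714,156.588) → (57.231,153.661) → (46.106,149.154) → (33.339,143.065). Open path.

**Shape 7** — `<circle>` circle, stroke `#ff00ff` → engrave (S276, F3019). Machine vertices: (199.235,189.927) → (198.257,194.846) → (195.470,199.016) → (191.300,201.803) → (186.381,202.781) → (181.462,201.803) → (177.292,199.016) → (174.505,194.846) → (173.527,189.927) → (174.505,185.008) → (177.292,180.838) → (181.462,178.051) → (186.381,177.073) → (191.300,178.051) → (195.470,180.838) → (198.257,185.008) → (199.235,189.927). Closed: final G1 returns to the first vertex.

**Shape 8** — `<path>` quadratic bezier, stroke `#ff00ff` → engrave (S276, F3019). Control points (SVG): P0=(148.935,96.157), P1=(151.305,117.157), P2=(94.840,159.808); sampled at t=k/8. Machine vertices: (148.935,112.162) → (148.608,106.574) → (146.443,100.309) → (142.439,93.367) → (136.596,85.749) → (128.915,77.455) → (119.395,68.483) → (108.037,58.835) → (94.840,48.511). Open path.

G21
G90
G0 X80.181 Y83.726
M3 S276
G01 X221.811 Y198.771 F3019
G01 X46.226 Y189.411
G01 X12.528 Y176.364
G01 X106.943 Y113.503
M5
G0 X87.748 Y169.478
M3 S276
G01 X146.303 Y15.493 F3019
G01 X111.367 Y132.218
M5
G0 X216.500 Y13.560
M3 S276
G01 X47.418 Y122.774 F3019
G01 X167.967 Y104.178
G01 X247.745 Y6.995
G01 X121.920 Y94.112
M5
G0 X145.079 Y174.629
M3 S276
G01 X136.740 Y167.914 F3019
G01 X128.869 Y156.504
G01 X121.794 Y142.025
G01 X115.847 Y126.104
G01 X111.358 Y110.366
G01 X108.658 Y96.439
G01 X108.077 Y85.948
G01 X109.945 Y80.521
M5
G0 X74.699 Y178.238
M3 S276
G01 X75.180 Y167.643 F3019
G01 X64.585 Y167.162
G01 X64.104 Y177.757
G01 X74.699 Y178.238
M5
G0 X89.500 Y147.500
M3 S276
G01 X88.227 Y152.480 F3019
G01 X85.311 Y155.879
G01 X80.754 Y157.696
G01 X74.555 Y157.933
G01 X66.714 Y156.588
G01 X57.231 Y153.661
G01 X46.106 Y149.154
G01 X33.339 Y143.065
M5
G0 X199.235 Y189.927
M3 S276
G01 X198.257 Y194.846 F3019
G01 X195.470 Y199.016
G01 X191.300 Y201.803
G01 X186.381 Y202.781
G01 X181.462 Y201.803
G01 X177.292 Y199.016
G01 X174.505 Y194.846
G01 X173.527 Y189.927
G01 X174.505 Y185.008
G01 X177.292 Y180.838
G01 X181.462 Y178.051
G01 X186.381 Y177.073
G01 X191.300 Y178.051
G01 X195.470 Y180.838
G01 X198.257 Y185.008
G01 X199.235 Y189.927
M5
G0 X148.935 Y112.162
M3 S276
G01 X148.608 Y106.574 F3019
G01 X146.443 Y100.309
G01 X142.439 Y93.367
G01 X136.596 Y85.749
G01 X128.915 Y77.455
G01 X119.395 Y68.483
G01 X108.037 Y58.835
G01 X94.840 Y48.511
M5
G0 X0.000 Y0.000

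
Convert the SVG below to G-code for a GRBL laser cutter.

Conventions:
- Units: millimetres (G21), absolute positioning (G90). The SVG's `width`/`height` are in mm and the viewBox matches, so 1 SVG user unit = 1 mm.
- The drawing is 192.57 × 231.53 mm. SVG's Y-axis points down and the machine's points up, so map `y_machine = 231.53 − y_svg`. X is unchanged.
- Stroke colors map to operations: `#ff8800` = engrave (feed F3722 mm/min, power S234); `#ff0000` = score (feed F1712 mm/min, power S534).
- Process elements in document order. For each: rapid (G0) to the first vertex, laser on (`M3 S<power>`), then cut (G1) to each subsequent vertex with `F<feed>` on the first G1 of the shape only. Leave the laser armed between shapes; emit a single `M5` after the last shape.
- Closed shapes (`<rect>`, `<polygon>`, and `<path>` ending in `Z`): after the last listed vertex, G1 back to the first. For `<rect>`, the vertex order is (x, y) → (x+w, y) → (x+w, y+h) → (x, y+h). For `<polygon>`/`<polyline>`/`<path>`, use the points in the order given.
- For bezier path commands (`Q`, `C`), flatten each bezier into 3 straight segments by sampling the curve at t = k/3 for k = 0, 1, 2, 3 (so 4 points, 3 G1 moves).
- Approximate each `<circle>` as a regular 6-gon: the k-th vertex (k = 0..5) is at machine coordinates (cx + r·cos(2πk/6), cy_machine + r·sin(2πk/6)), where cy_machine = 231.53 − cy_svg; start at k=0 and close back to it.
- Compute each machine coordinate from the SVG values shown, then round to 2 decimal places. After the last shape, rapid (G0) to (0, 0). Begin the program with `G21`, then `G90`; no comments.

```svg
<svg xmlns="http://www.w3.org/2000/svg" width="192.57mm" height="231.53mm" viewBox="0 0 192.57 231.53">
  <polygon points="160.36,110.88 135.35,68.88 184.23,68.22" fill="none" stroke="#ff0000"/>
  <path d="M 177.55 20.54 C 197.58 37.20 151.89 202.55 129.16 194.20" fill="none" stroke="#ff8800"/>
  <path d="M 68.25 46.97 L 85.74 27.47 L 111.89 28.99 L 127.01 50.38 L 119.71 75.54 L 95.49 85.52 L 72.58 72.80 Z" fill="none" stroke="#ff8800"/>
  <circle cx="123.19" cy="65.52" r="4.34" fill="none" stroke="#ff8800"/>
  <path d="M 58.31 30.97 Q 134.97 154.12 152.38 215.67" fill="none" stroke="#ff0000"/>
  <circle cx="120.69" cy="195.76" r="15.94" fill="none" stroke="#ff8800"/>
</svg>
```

G21
G90
G0 X160.36 Y120.65
M3 S534
G1 X135.35 Y162.65 F1712
G1 X184.23 Y163.31
G1 X160.36 Y120.65
G0 X177.55 Y210.99
M3 S234
G1 X178.96 Y156.71 F3722
G1 X156.26 Y74.94
G1 X129.16 Y37.33
G0 X68.25 Y184.56
M3 S234
G1 X85.74 Y204.06 F3722
G1 X111.89 Y202.54
G1 X127.01 Y181.15
G1 X119.71 Y155.99
G1 X95.49 Y146.01
G1 X72.58 Y158.73
G1 X68.25 Y184.56
G0 X127.53 Y166.01
M3 S234
G1 X125.36 Y169.77 F3722
G1 X121.02 Y169.77
G1 X118.85 Y166.01
G1 X121.02 Y162.25
G1 X125.36 Y162.25
G1 X127.53 Y166.01
G0 X58.31 Y200.56
M3 S534
G1 X102.83 Y125.30 F1712
G1 X134.19 Y63.74
G1 X152.38 Y15.86
G0 X136.63 Y35.77
M3 S234
G1 X128.66 Y49.57 F3722
G1 X112.72 Y49.57
G1 X104.75 Y35.77
G1 X112.72 Y21.97
G1 X128.66 Y21.97
G1 X136.63 Y35.77
M5
G0 X0.00 Y0.00

1 u = 1 mm; y_m = 231.53 − y.

[1] `<polygon>` regular polygon, #ff0000→score S534 F1712: (160.36,120.65) → (135.35,162.65) → (184.23,163.31) → (160.36,120.65) (closed)

[2] `<path>` cubic bezier, #ff8800→engrave S234 F3722: (177.55,210.99) → (178.96,156.71) → (156.26,74.94) → (129.16,37.33)

[3] `<path>` regular polygon, #ff8800→engrave S234 F3722: (68.25,184.56) → (85.74,204.06) → (111.89,202.54) → (127.01,181.15) → (119.71,155.99) → (95.49,146.01) → (72.58,158.73) → (68.25,184.56) (closed)

[4] `<circle>` circle, #ff8800→engrave S234 F3722: (127.53,166.01) → (125.36,169.77) → (121.02,169.77) → (118.85,166.01) → (121.02,162.25) → (125.36,162.25) → (127.53,166.01) (closed)

[5] `<path>` quadratic bezier, #ff0000→score S534 F1712: (58.31,200.56) → (102.83,125.30) → (134.19,63.74) → (152.38,15.86)

[6] `<circle>` circle, #ff8800→engrave S234 F3722: (136.63,35.77) → (128.66,49.57) → (112.72,49.57) → (104.75,35.77) → (112.72,21.97) → (128.66,21.97) → (136.63,35.77) (closed)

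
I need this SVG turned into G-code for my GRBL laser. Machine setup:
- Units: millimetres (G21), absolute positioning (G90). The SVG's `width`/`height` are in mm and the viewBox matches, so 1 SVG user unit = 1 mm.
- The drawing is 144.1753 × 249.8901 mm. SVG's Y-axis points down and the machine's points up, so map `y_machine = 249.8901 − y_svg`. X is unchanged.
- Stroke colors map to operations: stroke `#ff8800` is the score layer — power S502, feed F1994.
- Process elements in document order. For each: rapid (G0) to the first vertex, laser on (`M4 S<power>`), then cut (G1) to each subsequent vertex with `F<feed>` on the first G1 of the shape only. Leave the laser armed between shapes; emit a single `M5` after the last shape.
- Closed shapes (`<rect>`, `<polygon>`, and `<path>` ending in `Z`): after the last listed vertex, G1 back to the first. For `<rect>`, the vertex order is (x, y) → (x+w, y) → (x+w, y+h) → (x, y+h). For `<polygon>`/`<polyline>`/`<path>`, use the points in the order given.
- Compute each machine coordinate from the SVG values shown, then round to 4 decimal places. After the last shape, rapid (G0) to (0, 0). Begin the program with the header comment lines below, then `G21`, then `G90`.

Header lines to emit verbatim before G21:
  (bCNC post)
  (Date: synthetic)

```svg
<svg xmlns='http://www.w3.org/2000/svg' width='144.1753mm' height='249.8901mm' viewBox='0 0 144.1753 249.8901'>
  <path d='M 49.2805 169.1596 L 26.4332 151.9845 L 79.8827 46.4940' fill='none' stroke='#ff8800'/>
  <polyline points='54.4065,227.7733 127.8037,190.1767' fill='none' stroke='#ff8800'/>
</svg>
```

(bCNC post)
(Date: synthetic)
G21
G90
G0 X49.2805 Y80.7305
M4 S502
G1 X26.4332 Y97.9056 F1994
G1 X79.8827 Y203.3961
G0 X54.4065 Y22.1168
M4 S502
G1 X127.8037 Y59.7134 F1994
M5
G0 X0.0000 Y0.0000

viewBox `0 0 144.1753 249.8901` with mm width/height → 1 unit = 1 mm. Flip: y_m = 249.8901 − y_svg.

**Shape 1** — `<path>` open polyline, stroke `#ff8800` → score (S502, F1994). Machine vertices: (49.2805,80.7305) → (26.4332,97.9056) → (79.8827,203.3961). Open path.

**Shape 2** — `<polyline>` line segment, stroke `#ff8800` → score (S502, F1994). Machine vertices: (54.4065,22.1168) → (127.8037,59.7134). Open path.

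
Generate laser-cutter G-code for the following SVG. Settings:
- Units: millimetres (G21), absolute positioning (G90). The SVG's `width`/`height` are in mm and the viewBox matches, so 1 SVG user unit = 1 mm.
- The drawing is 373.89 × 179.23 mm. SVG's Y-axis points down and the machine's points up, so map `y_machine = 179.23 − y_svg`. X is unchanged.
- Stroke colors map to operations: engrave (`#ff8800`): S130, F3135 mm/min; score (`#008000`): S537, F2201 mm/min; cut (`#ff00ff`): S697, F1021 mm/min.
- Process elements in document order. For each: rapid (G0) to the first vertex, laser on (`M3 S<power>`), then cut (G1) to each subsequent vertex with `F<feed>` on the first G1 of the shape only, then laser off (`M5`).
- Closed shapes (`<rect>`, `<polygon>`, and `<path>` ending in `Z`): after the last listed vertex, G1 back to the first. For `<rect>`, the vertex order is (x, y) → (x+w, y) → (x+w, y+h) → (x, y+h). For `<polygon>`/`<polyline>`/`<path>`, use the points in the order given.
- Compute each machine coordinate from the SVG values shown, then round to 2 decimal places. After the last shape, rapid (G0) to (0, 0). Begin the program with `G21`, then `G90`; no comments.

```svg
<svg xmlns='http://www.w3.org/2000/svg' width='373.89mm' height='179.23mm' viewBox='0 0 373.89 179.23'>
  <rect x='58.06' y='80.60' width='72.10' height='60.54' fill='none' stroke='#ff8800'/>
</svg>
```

G21
G90
G0 X58.06 Y98.63
M3 S130
G1 X130.16 Y98.63 F3135
G1 X130.16 Y38.09
G1 X58.06 Y38.09
G1 X58.06 Y98.63
M5
G0 X0.00 Y0.00

1 u = 1 mm; y_m = 179.23 − y.

[1] `<rect>` rectangle, #ff8800→engrave S130 F3135: (58.06,98.63) → (130.16,98.63) → (130.16,38.09) → (58.06,38.09) → (58.06,98.63) (closed)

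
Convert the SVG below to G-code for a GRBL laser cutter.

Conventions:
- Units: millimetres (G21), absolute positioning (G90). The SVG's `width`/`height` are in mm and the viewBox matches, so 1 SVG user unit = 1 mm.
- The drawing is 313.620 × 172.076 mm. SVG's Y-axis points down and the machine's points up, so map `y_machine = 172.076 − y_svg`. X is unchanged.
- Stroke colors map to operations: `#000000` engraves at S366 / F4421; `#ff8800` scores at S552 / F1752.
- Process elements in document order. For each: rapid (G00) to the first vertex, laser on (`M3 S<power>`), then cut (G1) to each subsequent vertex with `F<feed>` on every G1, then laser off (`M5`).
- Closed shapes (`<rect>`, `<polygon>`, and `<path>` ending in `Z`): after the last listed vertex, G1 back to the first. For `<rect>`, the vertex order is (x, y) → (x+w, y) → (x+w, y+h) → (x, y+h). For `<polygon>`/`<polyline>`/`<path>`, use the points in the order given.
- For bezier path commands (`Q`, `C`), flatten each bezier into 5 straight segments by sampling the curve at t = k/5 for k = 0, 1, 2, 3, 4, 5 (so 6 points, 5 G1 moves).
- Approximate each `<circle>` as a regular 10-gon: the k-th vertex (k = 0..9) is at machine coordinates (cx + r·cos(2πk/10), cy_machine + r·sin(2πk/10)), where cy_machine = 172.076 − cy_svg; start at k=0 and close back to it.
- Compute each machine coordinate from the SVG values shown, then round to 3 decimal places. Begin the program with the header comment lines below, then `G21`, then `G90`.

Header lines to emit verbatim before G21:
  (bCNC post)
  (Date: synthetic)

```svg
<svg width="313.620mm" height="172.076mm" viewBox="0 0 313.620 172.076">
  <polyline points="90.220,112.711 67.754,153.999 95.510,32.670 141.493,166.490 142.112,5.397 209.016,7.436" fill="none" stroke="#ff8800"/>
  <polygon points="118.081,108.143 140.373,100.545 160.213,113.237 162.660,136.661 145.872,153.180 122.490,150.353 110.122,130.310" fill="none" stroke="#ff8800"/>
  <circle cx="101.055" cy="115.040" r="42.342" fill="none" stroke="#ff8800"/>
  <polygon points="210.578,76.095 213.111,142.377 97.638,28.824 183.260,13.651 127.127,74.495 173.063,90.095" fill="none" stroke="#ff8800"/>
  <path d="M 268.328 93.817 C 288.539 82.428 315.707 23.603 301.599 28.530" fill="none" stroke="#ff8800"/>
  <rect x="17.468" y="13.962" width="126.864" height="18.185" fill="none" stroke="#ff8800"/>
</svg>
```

1 u = 1 mm; y_m = 172.076 − y.

[1] `<polyline>` open polyline, #ff8800→score S552 F1752: (90.220,59.365) → (67.754,18.077) → (95.510,139.406) → (141.493,5.586) → (142.112,166.679) → (209.016,164.640)

[2] `<polygon>` regular polygon, #ff8800→score S552 F1752: (118.081,63.933) → (140.373,71.531) → (160.213,58.839) → (162.660,35.415) → (145.872,18.896) → (122.490,21.723) → (110.122,41.766) → (118.081,63.933) (closed)

[3] `<circle>` circle, #ff8800→score S552 F1752: (143.397,57.036) → (135.310,81.924) → (114.139,97.306) → (87.971,97.306) → (66.800,81.924) → (58.713,57.036) → (66.800,32.148) → (87.971,16.766) → (114.139,16.766) → (135.310,32.148) → (143.397,57.036) (closed)

[4] `<polygon>` closed polygon, #ff8800→score S552 F1752: (210.578,95.981) → (213.111,29.699) → (97.638,143.252) → (183.260,158.425) → (127.127,97.581) → (173.063,81.981) → (210.578,95.981) (closed)

[5] `<path>` cubic bezier, #ff8800→score S552 F1752: (268.328,78.259) → (280.904,89.895) → (292.834,107.579) → (301.803,125.973) → (305.497,139.741) → (301.599,143.546)

[6] `<rect>` rectangle, #ff8800→score S552 F1752: (17.468,158.114) → (144.332,158.114) → (144.332,139.929) → (17.468,139.929) → (17.468,158.114) (closed)

(bCNC post)
(Date: synthetic)
G21
G90
G00 X90.220 Y59.365
M3 S552
G1 X67.754 Y18.077 F1752
G1 X95.510 Y139.406 F1752
G1 X141.493 Y5.586 F1752
G1 X142.112 Y166.679 F1752
G1 X209.016 Y164.640 F1752
M5
G00 X118.081 Y63.933
M3 S552
G1 X140.373 Y71.531 F1752
G1 X160.213 Y58.839 F1752
G1 X162.660 Y35.415 F1752
G1 X145.872 Y18.896 F1752
G1 X122.490 Y21.723 F1752
G1 X110.122 Y41.766 F1752
G1 X118.081 Y63.933 F1752
M5
G00 X143.397 Y57.036
M3 S552
G1 X135.310 Y81.924 F1752
G1 X114.139 Y97.306 F1752
G1 X87.971 Y97.306 F1752
G1 X66.800 Y81.924 F1752
G1 X58.713 Y57.036 F1752
G1 X66.800 Y32.148 F1752
G1 X87.971 Y16.766 F1752
G1 X114.139 Y16.766 F1752
G1 X135.310 Y32.148 F1752
G1 X143.397 Y57.036 F1752
M5
G00 X210.578 Y95.981
M3 S552
G1 X213.111 Y29.699 F1752
G1 X97.638 Y143.252 F1752
G1 X183.260 Y158.425 F1752
G1 X127.127 Y97.581 F1752
G1 X173.063 Y81.981 F1752
G1 X210.578 Y95.981 F1752
M5
G00 X268.328 Y78.259
M3 S552
G1 X280.904 Y89.895 F1752
G1 X292.834 Y107.579 F1752
G1 X301.803 Y125.973 F1752
G1 X305.497 Y139.741 F1752
G1 X301.599 Y143.546 F1752
M5
G00 X17.468 Y158.114
M3 S552
G1 X144.332 Y158.114 F1752
G1 X144.332 Y139.929 F1752
G1 X17.468 Y139.929 F1752
G1 X17.468 Y158.114 F1752
M5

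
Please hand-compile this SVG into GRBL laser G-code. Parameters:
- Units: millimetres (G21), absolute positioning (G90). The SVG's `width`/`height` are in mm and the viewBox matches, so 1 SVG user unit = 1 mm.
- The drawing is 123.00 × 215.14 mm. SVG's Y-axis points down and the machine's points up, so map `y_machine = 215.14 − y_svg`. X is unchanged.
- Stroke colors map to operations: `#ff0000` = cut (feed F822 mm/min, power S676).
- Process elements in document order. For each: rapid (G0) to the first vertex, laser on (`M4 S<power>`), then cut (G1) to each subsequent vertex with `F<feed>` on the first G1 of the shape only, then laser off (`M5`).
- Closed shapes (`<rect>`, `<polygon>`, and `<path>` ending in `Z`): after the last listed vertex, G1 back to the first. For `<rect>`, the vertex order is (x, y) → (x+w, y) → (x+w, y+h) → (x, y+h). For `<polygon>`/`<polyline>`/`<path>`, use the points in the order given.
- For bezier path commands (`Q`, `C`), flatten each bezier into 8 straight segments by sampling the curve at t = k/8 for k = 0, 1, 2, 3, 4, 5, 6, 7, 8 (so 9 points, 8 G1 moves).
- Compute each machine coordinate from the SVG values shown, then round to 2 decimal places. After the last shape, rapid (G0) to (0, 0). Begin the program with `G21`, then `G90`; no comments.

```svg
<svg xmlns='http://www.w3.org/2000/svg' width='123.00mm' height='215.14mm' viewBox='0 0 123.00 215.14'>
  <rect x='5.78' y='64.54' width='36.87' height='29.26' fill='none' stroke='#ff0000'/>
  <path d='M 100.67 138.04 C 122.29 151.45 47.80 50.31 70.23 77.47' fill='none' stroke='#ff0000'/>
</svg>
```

1 u = 1 mm; y_m = 215.14 − y.

[1] `<rect>` rectangle, #ff0000→cut S676 F822: (5.78,150.60) → (42.65,150.60) → (42.65,121.34) → (5.78,121.34) → (5.78,150.60) (closed)

[2] `<path>` cubic bezier, #ff0000→cut S676 F822: (100.67,77.10) → (104.65,76.97) → (101.88,84.73) → (94.63,97.53) → (85.15,112.54) → (75.71,126.90) → (68.56,137.78) → (65.98,142.32) → (70.23,137.67)

G21
G90
G0 X5.78 Y150.60
M4 S676
G1 X42.65 Y150.60 F822
G1 X42.65 Y121.34
G1 X5.78 Y121.34
G1 X5.78 Y150.60
M5
G0 X100.67 Y77.10
M4 S676
G1 X104.65 Y76.97 F822
G1 X101.88 Y84.73
G1 X94.63 Y97.53
G1 X85.15 Y112.54
G1 X75.71 Y126.90
G1 X68.56 Y137.78
G1 X65.98 Y142.32
G1 X70.23 Y137.67
M5
G0 X0.00 Y0.00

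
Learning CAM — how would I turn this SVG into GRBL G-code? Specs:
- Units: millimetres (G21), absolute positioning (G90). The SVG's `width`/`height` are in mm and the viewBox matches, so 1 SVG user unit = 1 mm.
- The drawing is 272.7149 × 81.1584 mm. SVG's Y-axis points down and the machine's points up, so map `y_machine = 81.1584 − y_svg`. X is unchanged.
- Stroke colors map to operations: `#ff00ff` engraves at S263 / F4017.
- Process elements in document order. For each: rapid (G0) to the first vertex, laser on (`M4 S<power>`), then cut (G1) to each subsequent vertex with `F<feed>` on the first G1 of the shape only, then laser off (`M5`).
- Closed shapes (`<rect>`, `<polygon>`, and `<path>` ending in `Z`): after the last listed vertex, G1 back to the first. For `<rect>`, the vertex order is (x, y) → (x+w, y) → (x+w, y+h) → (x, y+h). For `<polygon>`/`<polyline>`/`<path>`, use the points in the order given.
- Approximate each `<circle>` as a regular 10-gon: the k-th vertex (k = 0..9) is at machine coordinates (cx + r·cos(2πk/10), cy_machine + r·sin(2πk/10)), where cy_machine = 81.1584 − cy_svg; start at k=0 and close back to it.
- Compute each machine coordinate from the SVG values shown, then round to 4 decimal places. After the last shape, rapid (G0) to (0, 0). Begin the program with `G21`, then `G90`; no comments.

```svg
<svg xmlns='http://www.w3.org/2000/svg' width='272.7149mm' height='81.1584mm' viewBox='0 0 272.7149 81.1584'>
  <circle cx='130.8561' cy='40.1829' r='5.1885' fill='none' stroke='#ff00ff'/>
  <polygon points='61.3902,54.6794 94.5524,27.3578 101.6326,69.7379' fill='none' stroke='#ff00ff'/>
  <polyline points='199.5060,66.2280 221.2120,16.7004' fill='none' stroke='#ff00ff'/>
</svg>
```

Since the viewBox matches the mm dimensions, user units are millimetres directly. The only transform is the Y-flip y_m = 81.1584 − y_svg.

Shape 1 is a circle drawn with `<circle>`. Its stroke #ff00ff means engrave at S263, F4017. After flipping Y the toolpath is (136.0446,40.9755) → (135.0537,44.0252) → (132.4594,45.9101) → (129.2528,45.9101) → (126.6585,44.0252) → (125.6676,40.9755) → (126.6585,37.9258) → (129.2528,36.0409) → (132.4594,36.0409) → (135.0537,37.9258) → (136.0446,40.9755), returning to the start.

Shape 2 is a regular polygon drawn with `<polygon>`. Its stroke #ff00ff means engrave at S263, F4017. After flipping Y the toolpath is (61.3902,26.4790) → (94.5524,53.8006) → (101.6326,11.4205) → (61.3902,26.4790), returning to the start.

Shape 3 is a line segment drawn with `<polyline>`. Its stroke #ff00ff means engrave at S263, F4017. After flipping Y the toolpath is (199.5060,14.9304) → (221.2120,64.4580).

G21
G90
G0 X136.0446 Y40.9755
M4 S263
G1 X135.0537 Y44.0252 F4017
G1 X132.4594 Y45.9101
G1 X129.2528 Y45.9101
G1 X126.6585 Y44.0252
G1 X125.6676 Y40.9755
G1 X126.6585 Y37.9258
G1 X129.2528 Y36.0409
G1 X132.4594 Y36.0409
G1 X135.0537 Y37.9258
G1 X136.0446 Y40.9755
M5
G0 X61.3902 Y26.4790
M4 S263
G1 X94.5524 Y53.8006 F4017
G1 X101.6326 Y11.4205
G1 X61.3902 Y26.4790
M5
G0 X199.5060 Y14.9304
M4 S263
G1 X221.2120 Y64.4580 F4017
M5
G0 X0.0000 Y0.0000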